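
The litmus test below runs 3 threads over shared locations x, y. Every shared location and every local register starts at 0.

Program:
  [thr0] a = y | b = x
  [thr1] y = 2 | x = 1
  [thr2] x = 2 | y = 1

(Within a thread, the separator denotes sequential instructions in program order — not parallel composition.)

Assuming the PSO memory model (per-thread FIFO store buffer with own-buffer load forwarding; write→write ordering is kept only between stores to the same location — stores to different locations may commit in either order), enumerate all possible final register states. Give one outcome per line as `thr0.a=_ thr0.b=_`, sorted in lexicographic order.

thr0.a=0 thr0.b=0
thr0.a=0 thr0.b=1
thr0.a=0 thr0.b=2
thr0.a=1 thr0.b=0
thr0.a=1 thr0.b=1
thr0.a=1 thr0.b=2
thr0.a=2 thr0.b=0
thr0.a=2 thr0.b=1
thr0.a=2 thr0.b=2

outcome vector order: (thr0.a,thr0.b)
|PSO outcomes| = 9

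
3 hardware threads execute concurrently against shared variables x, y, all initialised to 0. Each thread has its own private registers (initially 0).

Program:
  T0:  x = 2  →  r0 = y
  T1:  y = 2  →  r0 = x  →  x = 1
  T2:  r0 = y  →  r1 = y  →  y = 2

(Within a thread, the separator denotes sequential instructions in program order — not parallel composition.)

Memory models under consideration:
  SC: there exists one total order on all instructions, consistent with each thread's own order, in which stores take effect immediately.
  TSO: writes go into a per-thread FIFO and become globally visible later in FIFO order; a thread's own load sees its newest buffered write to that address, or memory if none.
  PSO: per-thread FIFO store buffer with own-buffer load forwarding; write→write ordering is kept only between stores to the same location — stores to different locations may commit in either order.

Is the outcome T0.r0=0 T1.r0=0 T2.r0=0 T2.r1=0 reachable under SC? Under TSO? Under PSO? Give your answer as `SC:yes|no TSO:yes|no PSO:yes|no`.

outcome vector order: (T0.r0,T1.r0,T2.r0,T2.r1)
SC: 9 outcomes — {0/2/0/0; 0/2/0/2; 0/2/2/2; 2/0/0/0; 2/0/0/2; 2/0/2/2; 2/2/0/0; 2/2/0/2; 2/2/2/2}
TSO: 12 outcomes — {0/0/0/0; 0/0/0/2; 0/0/2/2; 0/2/0/0; 0/2/0/2; 0/2/2/2; 2/0/0/0; 2/0/0/2; 2/0/2/2; 2/2/0/0; 2/2/0/2; 2/2/2/2}
PSO: 12 outcomes — {0/0/0/0; 0/0/0/2; 0/0/2/2; 0/2/0/0; 0/2/0/2; 0/2/2/2; 2/0/0/0; 2/0/0/2; 2/0/2/2; 2/2/0/0; 2/2/0/2; 2/2/2/2}
target 0/0/0/0 ∈ {TSO,PSO}

SC:no TSO:yes PSO:yes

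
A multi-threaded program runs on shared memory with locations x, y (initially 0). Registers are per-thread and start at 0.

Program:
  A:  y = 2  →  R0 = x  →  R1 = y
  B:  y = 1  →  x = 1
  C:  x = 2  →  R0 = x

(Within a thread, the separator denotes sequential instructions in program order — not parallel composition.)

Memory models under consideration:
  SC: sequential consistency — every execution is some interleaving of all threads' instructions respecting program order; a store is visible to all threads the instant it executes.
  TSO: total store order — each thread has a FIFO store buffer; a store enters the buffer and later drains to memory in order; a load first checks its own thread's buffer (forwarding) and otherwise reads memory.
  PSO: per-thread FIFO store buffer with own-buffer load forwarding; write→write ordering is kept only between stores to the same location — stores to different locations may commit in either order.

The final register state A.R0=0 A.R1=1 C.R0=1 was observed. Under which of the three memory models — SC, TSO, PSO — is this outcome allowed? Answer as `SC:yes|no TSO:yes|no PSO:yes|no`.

outcome vector order: (A.R0,A.R1,C.R0)
[SC] allowed = {0/1/1 0/1/2 0/2/1 0/2/2 1/1/1 1/1/2 1/2/1 1/2/2 2/1/1 2/1/2 2/2/1 2/2/2}
[TSO] allowed = {0/1/1 0/1/2 0/2/1 0/2/2 1/1/1 1/1/2 1/2/1 1/2/2 2/1/1 2/1/2 2/2/1 2/2/2}
[PSO] allowed = {0/1/1 0/1/2 0/2/1 0/2/2 1/1/1 1/1/2 1/2/1 1/2/2 2/1/1 2/1/2 2/2/1 2/2/2}
target 0/1/1 ∈ {SC,TSO,PSO}

SC:yes TSO:yes PSO:yes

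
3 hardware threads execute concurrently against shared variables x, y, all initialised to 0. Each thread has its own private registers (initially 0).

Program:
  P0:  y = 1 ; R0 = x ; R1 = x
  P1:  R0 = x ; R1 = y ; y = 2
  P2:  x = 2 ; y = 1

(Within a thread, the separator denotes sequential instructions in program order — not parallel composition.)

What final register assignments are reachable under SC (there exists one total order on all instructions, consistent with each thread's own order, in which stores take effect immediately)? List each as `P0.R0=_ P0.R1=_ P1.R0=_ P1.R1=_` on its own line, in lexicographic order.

outcome vector order: (P0.R0,P0.R1,P1.R0,P1.R1)
|SC outcomes| = 10

P0.R0=0 P0.R1=0 P1.R0=0 P1.R1=0
P0.R0=0 P0.R1=0 P1.R0=0 P1.R1=1
P0.R0=0 P0.R1=0 P1.R0=2 P1.R1=1
P0.R0=0 P0.R1=2 P1.R0=0 P1.R1=0
P0.R0=0 P0.R1=2 P1.R0=0 P1.R1=1
P0.R0=0 P0.R1=2 P1.R0=2 P1.R1=1
P0.R0=2 P0.R1=2 P1.R0=0 P1.R1=0
P0.R0=2 P0.R1=2 P1.R0=0 P1.R1=1
P0.R0=2 P0.R1=2 P1.R0=2 P1.R1=0
P0.R0=2 P0.R1=2 P1.R0=2 P1.R1=1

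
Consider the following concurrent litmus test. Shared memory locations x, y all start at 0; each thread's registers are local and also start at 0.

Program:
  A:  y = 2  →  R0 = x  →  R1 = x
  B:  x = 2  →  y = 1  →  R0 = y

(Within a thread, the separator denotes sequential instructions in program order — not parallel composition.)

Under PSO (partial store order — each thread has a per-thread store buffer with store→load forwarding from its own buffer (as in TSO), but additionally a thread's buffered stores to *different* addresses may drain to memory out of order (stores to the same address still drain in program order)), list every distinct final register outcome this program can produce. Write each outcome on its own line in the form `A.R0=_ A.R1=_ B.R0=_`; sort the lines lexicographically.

A.R0=0 A.R1=0 B.R0=1
A.R0=0 A.R1=0 B.R0=2
A.R0=0 A.R1=2 B.R0=1
A.R0=0 A.R1=2 B.R0=2
A.R0=2 A.R1=2 B.R0=1
A.R0=2 A.R1=2 B.R0=2

outcome vector order: (A.R0,A.R1,B.R0)
|PSO outcomes| = 6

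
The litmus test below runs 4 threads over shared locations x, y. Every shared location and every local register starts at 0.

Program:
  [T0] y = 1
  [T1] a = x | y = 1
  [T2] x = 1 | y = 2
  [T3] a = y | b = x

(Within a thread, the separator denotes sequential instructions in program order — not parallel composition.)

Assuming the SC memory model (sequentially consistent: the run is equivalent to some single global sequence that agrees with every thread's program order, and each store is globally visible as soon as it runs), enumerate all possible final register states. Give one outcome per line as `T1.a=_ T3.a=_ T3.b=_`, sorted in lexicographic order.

T1.a=0 T3.a=0 T3.b=0
T1.a=0 T3.a=0 T3.b=1
T1.a=0 T3.a=1 T3.b=0
T1.a=0 T3.a=1 T3.b=1
T1.a=0 T3.a=2 T3.b=1
T1.a=1 T3.a=0 T3.b=0
T1.a=1 T3.a=0 T3.b=1
T1.a=1 T3.a=1 T3.b=0
T1.a=1 T3.a=1 T3.b=1
T1.a=1 T3.a=2 T3.b=1

outcome vector order: (T1.a,T3.a,T3.b)
|SC outcomes| = 10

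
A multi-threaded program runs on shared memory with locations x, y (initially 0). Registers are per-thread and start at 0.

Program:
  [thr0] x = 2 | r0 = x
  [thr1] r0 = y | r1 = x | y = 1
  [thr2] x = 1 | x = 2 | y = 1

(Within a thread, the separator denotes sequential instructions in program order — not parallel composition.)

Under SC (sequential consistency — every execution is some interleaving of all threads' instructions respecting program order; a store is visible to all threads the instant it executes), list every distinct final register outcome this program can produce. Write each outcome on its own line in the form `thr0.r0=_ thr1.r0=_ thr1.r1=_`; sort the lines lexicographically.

outcome vector order: (thr0.r0,thr1.r0,thr1.r1)
|SC outcomes| = 8

thr0.r0=1 thr1.r0=0 thr1.r1=0
thr0.r0=1 thr1.r0=0 thr1.r1=1
thr0.r0=1 thr1.r0=0 thr1.r1=2
thr0.r0=1 thr1.r0=1 thr1.r1=2
thr0.r0=2 thr1.r0=0 thr1.r1=0
thr0.r0=2 thr1.r0=0 thr1.r1=1
thr0.r0=2 thr1.r0=0 thr1.r1=2
thr0.r0=2 thr1.r0=1 thr1.r1=2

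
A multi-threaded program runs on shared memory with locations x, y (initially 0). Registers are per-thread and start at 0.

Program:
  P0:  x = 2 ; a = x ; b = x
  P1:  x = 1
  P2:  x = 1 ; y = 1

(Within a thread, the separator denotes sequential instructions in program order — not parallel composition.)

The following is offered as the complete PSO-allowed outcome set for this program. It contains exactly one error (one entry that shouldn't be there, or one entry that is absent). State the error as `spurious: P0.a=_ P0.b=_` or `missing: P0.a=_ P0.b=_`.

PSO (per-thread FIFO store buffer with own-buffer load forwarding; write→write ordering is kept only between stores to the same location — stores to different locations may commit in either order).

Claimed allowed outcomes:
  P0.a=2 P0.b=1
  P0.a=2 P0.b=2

outcome vector order: (P0.a,P0.b)
PSO (3): 1/1; 2/1; 2/2
PSO∖claimed = {1/1}

missing: P0.a=1 P0.b=1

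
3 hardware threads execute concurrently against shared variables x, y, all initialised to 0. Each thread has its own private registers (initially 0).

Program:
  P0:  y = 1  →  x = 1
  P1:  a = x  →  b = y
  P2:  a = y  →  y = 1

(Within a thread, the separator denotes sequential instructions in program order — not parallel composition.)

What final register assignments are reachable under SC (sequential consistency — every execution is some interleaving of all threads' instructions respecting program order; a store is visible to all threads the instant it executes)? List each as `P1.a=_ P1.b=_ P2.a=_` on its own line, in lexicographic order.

P1.a=0 P1.b=0 P2.a=0
P1.a=0 P1.b=0 P2.a=1
P1.a=0 P1.b=1 P2.a=0
P1.a=0 P1.b=1 P2.a=1
P1.a=1 P1.b=1 P2.a=0
P1.a=1 P1.b=1 P2.a=1

outcome vector order: (P1.a,P1.b,P2.a)
|SC outcomes| = 6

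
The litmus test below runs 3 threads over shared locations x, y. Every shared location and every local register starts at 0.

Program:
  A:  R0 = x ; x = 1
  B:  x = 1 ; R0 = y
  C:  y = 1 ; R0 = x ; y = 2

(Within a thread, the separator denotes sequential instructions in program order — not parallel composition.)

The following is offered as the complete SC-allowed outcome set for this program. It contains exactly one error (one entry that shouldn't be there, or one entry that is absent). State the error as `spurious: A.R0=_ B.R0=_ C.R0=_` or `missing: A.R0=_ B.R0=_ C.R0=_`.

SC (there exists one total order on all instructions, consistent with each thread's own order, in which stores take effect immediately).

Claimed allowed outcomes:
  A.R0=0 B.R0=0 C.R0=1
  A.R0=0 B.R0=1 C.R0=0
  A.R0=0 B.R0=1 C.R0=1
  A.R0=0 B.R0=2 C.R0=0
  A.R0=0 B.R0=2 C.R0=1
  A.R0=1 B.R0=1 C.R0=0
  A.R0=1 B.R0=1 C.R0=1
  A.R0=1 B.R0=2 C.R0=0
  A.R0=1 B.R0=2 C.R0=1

outcome vector order: (A.R0,B.R0,C.R0)
under SC → <0 0 1> <0 1 0> <0 1 1> <0 2 0> <0 2 1> <1 0 1> <1 1 0> <1 1 1> <1 2 0> <1 2 1>
SC∖claimed = {<1 0 1>}

missing: A.R0=1 B.R0=0 C.R0=1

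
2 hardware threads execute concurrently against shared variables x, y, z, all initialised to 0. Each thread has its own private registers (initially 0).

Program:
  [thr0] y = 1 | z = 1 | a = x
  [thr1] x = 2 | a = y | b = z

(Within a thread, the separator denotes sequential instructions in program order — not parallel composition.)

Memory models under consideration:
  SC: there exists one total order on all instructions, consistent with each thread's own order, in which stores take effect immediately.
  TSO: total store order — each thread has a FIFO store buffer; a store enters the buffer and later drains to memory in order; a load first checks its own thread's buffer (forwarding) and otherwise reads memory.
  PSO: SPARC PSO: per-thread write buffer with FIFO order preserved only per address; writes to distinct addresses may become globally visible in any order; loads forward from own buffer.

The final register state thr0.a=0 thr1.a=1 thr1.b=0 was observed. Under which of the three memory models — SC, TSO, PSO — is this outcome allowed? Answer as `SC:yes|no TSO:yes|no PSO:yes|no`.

outcome vector order: (thr0.a,thr1.a,thr1.b)
SC: 5 outcomes — {(0,1,1), (2,0,0), (2,0,1), (2,1,0), (2,1,1)}
TSO: 8 outcomes — {(0,0,0), (0,0,1), (0,1,0), (0,1,1), (2,0,0), (2,0,1), (2,1,0), (2,1,1)}
PSO: 8 outcomes — {(0,0,0), (0,0,1), (0,1,0), (0,1,1), (2,0,0), (2,0,1), (2,1,0), (2,1,1)}
target (0,1,0) ∈ {TSO,PSO}

SC:no TSO:yes PSO:yes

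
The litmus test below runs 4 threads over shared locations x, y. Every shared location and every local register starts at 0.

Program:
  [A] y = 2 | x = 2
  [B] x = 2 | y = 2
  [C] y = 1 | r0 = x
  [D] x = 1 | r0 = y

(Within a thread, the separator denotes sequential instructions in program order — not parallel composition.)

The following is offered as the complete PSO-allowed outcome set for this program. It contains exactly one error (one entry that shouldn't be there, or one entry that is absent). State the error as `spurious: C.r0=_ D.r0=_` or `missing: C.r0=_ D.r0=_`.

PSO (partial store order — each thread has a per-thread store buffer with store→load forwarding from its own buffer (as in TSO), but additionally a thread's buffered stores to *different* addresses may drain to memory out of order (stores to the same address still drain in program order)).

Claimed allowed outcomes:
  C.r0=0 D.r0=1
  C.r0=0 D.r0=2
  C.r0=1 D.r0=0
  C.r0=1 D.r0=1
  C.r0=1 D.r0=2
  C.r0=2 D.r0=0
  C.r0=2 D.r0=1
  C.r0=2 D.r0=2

outcome vector order: (C.r0,D.r0)
[PSO] allowed = {(0,0); (0,1); (0,2); (1,0); (1,1); (1,2); (2,0); (2,1); (2,2)}
PSO∖claimed = {(0,0)}

missing: C.r0=0 D.r0=0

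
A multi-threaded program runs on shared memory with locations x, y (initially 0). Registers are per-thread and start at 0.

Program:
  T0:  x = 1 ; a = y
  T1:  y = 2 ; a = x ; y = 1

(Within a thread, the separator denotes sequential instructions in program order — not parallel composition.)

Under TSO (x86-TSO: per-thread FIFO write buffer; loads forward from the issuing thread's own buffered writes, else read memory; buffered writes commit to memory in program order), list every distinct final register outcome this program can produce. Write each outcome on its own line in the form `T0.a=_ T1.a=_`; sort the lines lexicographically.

outcome vector order: (T0.a,T1.a)
|TSO outcomes| = 6

T0.a=0 T1.a=0
T0.a=0 T1.a=1
T0.a=1 T1.a=0
T0.a=1 T1.a=1
T0.a=2 T1.a=0
T0.a=2 T1.a=1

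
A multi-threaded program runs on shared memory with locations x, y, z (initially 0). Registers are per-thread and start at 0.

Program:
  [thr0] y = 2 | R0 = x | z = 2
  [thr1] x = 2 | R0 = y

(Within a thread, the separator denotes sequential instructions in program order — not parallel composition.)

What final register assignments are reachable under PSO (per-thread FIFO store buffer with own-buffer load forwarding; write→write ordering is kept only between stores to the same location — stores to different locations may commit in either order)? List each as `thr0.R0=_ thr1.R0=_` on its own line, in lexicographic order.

thr0.R0=0 thr1.R0=0
thr0.R0=0 thr1.R0=2
thr0.R0=2 thr1.R0=0
thr0.R0=2 thr1.R0=2

outcome vector order: (thr0.R0,thr1.R0)
|PSO outcomes| = 4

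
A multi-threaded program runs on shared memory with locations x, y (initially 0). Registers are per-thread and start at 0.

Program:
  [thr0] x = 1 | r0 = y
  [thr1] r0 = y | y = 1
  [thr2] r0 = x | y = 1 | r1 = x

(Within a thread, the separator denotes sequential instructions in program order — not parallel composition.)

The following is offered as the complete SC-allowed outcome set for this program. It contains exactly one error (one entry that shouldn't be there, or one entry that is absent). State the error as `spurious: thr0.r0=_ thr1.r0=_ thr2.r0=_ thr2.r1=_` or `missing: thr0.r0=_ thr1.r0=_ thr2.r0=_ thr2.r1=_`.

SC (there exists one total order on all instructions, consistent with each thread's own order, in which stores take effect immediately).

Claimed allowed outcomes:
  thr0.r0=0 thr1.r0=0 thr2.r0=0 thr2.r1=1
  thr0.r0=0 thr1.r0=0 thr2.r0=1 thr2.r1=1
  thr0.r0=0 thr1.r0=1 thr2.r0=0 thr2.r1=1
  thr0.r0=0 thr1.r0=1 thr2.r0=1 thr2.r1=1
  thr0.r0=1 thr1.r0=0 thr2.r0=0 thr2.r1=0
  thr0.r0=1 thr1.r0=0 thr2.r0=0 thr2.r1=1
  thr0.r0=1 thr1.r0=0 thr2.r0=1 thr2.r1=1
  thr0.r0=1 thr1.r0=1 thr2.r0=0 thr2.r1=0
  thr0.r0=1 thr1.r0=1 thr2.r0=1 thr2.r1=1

missing: thr0.r0=1 thr1.r0=1 thr2.r0=0 thr2.r1=1

outcome vector order: (thr0.r0,thr1.r0,thr2.r0,thr2.r1)
SC: 10 outcomes — {<0 0 0 1> <0 0 1 1> <0 1 0 1> <0 1 1 1> <1 0 0 0> <1 0 0 1> <1 0 1 1> <1 1 0 0> <1 1 0 1> <1 1 1 1>}
SC∖claimed = {<1 1 0 1>}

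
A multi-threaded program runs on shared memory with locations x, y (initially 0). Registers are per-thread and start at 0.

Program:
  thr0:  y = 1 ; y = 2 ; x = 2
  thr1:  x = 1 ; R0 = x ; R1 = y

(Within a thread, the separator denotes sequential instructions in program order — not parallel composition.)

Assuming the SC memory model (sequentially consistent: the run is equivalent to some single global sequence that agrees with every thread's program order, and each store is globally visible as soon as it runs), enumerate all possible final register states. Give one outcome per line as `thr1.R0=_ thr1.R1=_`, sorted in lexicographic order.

thr1.R0=1 thr1.R1=0
thr1.R0=1 thr1.R1=1
thr1.R0=1 thr1.R1=2
thr1.R0=2 thr1.R1=2

outcome vector order: (thr1.R0,thr1.R1)
|SC outcomes| = 4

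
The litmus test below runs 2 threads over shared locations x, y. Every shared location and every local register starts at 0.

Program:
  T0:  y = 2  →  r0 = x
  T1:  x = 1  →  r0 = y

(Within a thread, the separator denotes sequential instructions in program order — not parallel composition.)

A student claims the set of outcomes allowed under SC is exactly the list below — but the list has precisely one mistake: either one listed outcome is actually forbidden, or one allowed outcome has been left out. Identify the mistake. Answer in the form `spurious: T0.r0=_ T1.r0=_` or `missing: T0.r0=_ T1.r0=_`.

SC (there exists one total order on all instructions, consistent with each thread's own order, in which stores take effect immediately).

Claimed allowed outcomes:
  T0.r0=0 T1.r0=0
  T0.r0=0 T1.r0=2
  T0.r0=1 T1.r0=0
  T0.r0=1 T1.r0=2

outcome vector order: (T0.r0,T1.r0)
[SC] allowed = {02 10 12}
claimed∖SC = {00}

spurious: T0.r0=0 T1.r0=0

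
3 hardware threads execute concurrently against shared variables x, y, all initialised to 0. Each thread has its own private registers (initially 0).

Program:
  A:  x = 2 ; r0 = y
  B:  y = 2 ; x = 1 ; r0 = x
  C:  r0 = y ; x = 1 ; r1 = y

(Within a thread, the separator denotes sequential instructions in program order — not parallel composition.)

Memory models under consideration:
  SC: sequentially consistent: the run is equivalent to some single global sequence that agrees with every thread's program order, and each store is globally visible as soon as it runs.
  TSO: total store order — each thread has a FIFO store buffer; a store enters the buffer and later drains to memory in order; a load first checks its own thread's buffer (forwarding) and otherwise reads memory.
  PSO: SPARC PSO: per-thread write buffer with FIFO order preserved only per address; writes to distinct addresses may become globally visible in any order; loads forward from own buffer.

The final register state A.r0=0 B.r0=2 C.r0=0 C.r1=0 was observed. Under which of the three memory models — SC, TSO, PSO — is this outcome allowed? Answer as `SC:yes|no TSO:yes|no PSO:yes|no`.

outcome vector order: (A.r0,B.r0,C.r0,C.r1)
under SC → 0100; 0102; 0122; 2100; 2102; 2122; 2200; 2202; 2222
under TSO → 0100; 0102; 0122; 0200; 0202; 0222; 2100; 2102; 2122; 2200; 2202; 2222
under PSO → 0100; 0102; 0122; 0200; 0202; 0222; 2100; 2102; 2122; 2200; 2202; 2222
target 0200 ∈ {TSO,PSO}

SC:no TSO:yes PSO:yes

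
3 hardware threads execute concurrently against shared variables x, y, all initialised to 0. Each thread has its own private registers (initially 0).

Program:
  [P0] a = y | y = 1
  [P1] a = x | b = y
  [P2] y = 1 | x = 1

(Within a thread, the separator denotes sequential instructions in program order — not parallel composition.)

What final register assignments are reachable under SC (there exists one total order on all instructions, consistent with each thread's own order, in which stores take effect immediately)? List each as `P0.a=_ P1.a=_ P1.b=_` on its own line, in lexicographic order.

P0.a=0 P1.a=0 P1.b=0
P0.a=0 P1.a=0 P1.b=1
P0.a=0 P1.a=1 P1.b=1
P0.a=1 P1.a=0 P1.b=0
P0.a=1 P1.a=0 P1.b=1
P0.a=1 P1.a=1 P1.b=1

outcome vector order: (P0.a,P1.a,P1.b)
|SC outcomes| = 6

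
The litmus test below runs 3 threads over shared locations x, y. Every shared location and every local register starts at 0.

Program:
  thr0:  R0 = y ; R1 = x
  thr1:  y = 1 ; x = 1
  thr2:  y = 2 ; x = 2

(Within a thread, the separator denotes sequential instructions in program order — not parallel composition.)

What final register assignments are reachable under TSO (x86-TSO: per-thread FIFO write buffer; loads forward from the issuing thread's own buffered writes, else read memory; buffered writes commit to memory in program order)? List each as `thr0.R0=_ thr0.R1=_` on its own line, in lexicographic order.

thr0.R0=0 thr0.R1=0
thr0.R0=0 thr0.R1=1
thr0.R0=0 thr0.R1=2
thr0.R0=1 thr0.R1=0
thr0.R0=1 thr0.R1=1
thr0.R0=1 thr0.R1=2
thr0.R0=2 thr0.R1=0
thr0.R0=2 thr0.R1=1
thr0.R0=2 thr0.R1=2

outcome vector order: (thr0.R0,thr0.R1)
|TSO outcomes| = 9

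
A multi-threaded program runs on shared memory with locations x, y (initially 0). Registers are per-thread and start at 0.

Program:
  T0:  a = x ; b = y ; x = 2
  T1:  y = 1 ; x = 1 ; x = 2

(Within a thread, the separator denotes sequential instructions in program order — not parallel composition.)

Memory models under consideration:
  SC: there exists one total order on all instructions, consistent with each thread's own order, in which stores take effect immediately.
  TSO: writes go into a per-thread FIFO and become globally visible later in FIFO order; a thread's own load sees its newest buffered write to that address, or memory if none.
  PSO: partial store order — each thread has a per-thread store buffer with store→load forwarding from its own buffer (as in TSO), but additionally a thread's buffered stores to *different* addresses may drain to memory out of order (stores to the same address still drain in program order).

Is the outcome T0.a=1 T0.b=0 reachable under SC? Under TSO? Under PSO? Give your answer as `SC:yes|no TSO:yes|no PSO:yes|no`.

SC:no TSO:no PSO:yes

outcome vector order: (T0.a,T0.b)
under SC → <0 0>, <0 1>, <1 1>, <2 1>
under TSO → <0 0>, <0 1>, <1 1>, <2 1>
under PSO → <0 0>, <0 1>, <1 0>, <1 1>, <2 0>, <2 1>
target <1 0> ∈ {PSO}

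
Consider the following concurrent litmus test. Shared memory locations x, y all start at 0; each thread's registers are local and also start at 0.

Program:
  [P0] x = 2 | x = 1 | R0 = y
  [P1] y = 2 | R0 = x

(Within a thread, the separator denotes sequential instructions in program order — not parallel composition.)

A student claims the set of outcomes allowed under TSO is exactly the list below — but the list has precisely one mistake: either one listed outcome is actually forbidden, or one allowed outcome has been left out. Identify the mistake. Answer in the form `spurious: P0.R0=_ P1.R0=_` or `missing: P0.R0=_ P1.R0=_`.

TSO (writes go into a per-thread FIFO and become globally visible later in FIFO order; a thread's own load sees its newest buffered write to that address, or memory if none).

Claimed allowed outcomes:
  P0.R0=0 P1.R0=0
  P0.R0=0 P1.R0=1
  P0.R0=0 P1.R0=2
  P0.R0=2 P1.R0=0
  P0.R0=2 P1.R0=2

outcome vector order: (P0.R0,P1.R0)
under TSO → (0,0), (0,1), (0,2), (2,0), (2,1), (2,2)
TSO∖claimed = {(2,1)}

missing: P0.R0=2 P1.R0=1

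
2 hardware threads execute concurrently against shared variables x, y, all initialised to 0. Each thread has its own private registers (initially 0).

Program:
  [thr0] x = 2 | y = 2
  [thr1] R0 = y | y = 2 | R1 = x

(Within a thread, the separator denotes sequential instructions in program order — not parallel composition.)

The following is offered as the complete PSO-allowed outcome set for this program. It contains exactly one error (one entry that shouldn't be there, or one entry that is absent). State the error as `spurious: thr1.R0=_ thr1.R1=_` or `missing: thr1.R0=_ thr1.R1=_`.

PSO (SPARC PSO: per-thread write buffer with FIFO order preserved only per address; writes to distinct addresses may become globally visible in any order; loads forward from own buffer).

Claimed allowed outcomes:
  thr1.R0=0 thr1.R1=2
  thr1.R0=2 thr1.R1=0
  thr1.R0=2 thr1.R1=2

outcome vector order: (thr1.R0,thr1.R1)
under PSO → <0 0>; <0 2>; <2 0>; <2 2>
PSO∖claimed = {<0 0>}

missing: thr1.R0=0 thr1.R1=0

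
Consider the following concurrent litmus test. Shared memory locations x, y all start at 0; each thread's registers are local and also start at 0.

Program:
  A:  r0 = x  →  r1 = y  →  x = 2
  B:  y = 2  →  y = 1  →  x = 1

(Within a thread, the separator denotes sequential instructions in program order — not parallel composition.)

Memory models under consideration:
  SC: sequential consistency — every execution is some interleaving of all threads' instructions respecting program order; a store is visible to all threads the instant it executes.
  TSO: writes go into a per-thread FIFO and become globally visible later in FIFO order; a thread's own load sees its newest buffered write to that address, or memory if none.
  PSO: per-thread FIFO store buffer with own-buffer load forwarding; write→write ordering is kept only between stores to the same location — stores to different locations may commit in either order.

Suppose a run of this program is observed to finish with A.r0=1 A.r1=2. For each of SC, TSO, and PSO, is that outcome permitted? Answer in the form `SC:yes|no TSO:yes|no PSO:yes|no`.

SC:no TSO:no PSO:yes

outcome vector order: (A.r0,A.r1)
[SC] allowed = {00 01 02 11}
[TSO] allowed = {00 01 02 11}
[PSO] allowed = {00 01 02 10 11 12}
target 12 ∈ {PSO}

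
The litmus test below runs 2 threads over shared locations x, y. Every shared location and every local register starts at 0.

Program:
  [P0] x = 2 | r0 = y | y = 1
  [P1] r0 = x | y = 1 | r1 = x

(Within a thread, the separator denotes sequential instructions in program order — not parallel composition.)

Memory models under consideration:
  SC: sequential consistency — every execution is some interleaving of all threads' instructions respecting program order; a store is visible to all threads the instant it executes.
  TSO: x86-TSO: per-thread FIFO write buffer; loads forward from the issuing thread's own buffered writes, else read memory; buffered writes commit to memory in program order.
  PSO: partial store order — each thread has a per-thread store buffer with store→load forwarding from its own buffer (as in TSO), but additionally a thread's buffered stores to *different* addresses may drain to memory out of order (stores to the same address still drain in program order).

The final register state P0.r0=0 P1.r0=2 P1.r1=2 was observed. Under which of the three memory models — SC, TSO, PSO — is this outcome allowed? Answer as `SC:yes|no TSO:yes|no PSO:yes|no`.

outcome vector order: (P0.r0,P1.r0,P1.r1)
[SC] allowed = {(0,0,2); (0,2,2); (1,0,0); (1,0,2); (1,2,2)}
[TSO] allowed = {(0,0,0); (0,0,2); (0,2,2); (1,0,0); (1,0,2); (1,2,2)}
[PSO] allowed = {(0,0,0); (0,0,2); (0,2,2); (1,0,0); (1,0,2); (1,2,2)}
target (0,2,2) ∈ {SC,TSO,PSO}

SC:yes TSO:yes PSO:yes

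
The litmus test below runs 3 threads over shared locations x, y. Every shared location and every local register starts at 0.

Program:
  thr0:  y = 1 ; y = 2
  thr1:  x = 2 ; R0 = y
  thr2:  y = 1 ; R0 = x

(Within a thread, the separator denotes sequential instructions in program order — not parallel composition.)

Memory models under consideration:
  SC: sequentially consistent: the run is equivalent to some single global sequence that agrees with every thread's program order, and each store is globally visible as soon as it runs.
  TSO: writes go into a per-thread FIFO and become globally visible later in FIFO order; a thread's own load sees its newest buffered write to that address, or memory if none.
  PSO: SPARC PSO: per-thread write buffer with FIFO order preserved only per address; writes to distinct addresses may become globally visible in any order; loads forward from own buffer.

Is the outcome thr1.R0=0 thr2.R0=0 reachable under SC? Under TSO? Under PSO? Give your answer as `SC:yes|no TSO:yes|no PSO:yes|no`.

outcome vector order: (thr1.R0,thr2.R0)
under SC → <0 2>; <1 0>; <1 2>; <2 0>; <2 2>
under TSO → <0 0>; <0 2>; <1 0>; <1 2>; <2 0>; <2 2>
under PSO → <0 0>; <0 2>; <1 0>; <1 2>; <2 0>; <2 2>
target <0 0> ∈ {TSO,PSO}

SC:no TSO:yes PSO:yes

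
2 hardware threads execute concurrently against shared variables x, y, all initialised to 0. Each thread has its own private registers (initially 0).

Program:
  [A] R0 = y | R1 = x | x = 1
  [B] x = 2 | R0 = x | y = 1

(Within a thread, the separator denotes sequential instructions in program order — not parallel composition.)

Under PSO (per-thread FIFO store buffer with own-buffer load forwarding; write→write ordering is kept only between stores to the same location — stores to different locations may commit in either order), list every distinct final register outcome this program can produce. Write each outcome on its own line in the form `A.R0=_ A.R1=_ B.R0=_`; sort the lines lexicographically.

A.R0=0 A.R1=0 B.R0=1
A.R0=0 A.R1=0 B.R0=2
A.R0=0 A.R1=2 B.R0=1
A.R0=0 A.R1=2 B.R0=2
A.R0=1 A.R1=0 B.R0=2
A.R0=1 A.R1=2 B.R0=2

outcome vector order: (A.R0,A.R1,B.R0)
|PSO outcomes| = 6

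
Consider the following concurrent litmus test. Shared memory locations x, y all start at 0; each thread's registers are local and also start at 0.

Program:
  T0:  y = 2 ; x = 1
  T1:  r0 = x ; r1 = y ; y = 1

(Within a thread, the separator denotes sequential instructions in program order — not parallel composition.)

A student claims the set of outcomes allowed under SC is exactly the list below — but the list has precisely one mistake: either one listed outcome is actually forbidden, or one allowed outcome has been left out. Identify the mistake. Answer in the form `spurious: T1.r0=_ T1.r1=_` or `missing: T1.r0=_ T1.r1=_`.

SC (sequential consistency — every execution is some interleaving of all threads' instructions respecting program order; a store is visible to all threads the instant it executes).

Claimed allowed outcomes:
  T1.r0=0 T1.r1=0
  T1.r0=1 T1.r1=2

missing: T1.r0=0 T1.r1=2

outcome vector order: (T1.r0,T1.r1)
SC (3): 00 02 12
SC∖claimed = {02}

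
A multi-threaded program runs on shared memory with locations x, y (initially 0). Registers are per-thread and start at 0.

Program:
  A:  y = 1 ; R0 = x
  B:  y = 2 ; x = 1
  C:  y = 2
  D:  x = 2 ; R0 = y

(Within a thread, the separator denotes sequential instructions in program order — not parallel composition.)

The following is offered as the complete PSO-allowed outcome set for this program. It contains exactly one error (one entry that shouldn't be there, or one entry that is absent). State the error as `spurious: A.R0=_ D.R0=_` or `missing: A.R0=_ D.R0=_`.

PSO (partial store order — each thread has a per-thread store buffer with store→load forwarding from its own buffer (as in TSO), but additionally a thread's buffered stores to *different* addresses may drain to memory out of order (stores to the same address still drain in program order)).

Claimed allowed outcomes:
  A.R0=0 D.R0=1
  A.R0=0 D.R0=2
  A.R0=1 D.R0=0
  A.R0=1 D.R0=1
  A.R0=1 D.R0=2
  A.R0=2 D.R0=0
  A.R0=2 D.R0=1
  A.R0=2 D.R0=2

outcome vector order: (A.R0,D.R0)
PSO: 9 outcomes — {(0,0) (0,1) (0,2) (1,0) (1,1) (1,2) (2,0) (2,1) (2,2)}
PSO∖claimed = {(0,0)}

missing: A.R0=0 D.R0=0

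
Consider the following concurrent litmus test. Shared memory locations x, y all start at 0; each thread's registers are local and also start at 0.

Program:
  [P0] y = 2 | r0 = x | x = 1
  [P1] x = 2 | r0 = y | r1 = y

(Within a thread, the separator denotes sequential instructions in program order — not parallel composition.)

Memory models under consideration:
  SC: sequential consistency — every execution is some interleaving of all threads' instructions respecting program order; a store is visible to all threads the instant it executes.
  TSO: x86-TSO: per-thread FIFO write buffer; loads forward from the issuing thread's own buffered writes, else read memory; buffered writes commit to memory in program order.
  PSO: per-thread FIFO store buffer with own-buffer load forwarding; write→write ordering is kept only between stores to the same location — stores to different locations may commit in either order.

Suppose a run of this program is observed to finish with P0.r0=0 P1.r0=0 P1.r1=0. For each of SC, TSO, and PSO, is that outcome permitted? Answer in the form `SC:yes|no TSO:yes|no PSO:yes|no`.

outcome vector order: (P0.r0,P1.r0,P1.r1)
SC: 4 outcomes — {0/2/2; 2/0/0; 2/0/2; 2/2/2}
TSO: 6 outcomes — {0/0/0; 0/0/2; 0/2/2; 2/0/0; 2/0/2; 2/2/2}
PSO: 6 outcomes — {0/0/0; 0/0/2; 0/2/2; 2/0/0; 2/0/2; 2/2/2}
target 0/0/0 ∈ {TSO,PSO}

SC:no TSO:yes PSO:yes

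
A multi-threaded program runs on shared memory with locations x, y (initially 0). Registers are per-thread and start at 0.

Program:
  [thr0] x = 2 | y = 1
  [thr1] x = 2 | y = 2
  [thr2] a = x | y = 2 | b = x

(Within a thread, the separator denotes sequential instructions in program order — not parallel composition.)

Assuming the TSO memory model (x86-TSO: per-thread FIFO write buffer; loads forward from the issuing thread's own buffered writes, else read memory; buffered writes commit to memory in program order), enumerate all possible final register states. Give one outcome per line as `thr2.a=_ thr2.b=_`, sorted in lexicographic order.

outcome vector order: (thr2.a,thr2.b)
|TSO outcomes| = 3

thr2.a=0 thr2.b=0
thr2.a=0 thr2.b=2
thr2.a=2 thr2.b=2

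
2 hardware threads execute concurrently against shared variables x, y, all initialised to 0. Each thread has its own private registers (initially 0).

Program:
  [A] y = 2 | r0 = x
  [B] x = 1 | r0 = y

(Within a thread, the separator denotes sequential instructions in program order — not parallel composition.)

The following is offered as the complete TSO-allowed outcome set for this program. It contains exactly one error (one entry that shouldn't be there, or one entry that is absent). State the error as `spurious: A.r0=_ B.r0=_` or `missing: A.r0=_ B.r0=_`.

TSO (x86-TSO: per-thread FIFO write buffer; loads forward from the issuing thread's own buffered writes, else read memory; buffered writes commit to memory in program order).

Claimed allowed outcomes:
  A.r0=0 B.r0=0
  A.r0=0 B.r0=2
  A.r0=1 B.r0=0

missing: A.r0=1 B.r0=2

outcome vector order: (A.r0,B.r0)
under TSO → 0/0; 0/2; 1/0; 1/2
TSO∖claimed = {1/2}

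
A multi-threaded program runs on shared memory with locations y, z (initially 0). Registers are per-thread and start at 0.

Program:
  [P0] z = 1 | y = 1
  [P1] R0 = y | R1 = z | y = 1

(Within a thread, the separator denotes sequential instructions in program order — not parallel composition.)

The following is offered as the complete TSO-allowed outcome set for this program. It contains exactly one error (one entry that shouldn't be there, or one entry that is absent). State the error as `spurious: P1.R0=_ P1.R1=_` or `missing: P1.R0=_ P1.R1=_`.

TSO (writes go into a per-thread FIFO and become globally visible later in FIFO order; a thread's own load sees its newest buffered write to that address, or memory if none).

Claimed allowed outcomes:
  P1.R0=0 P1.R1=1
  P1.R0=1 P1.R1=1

missing: P1.R0=0 P1.R1=0

outcome vector order: (P1.R0,P1.R1)
TSO: 3 outcomes — {00, 01, 11}
TSO∖claimed = {00}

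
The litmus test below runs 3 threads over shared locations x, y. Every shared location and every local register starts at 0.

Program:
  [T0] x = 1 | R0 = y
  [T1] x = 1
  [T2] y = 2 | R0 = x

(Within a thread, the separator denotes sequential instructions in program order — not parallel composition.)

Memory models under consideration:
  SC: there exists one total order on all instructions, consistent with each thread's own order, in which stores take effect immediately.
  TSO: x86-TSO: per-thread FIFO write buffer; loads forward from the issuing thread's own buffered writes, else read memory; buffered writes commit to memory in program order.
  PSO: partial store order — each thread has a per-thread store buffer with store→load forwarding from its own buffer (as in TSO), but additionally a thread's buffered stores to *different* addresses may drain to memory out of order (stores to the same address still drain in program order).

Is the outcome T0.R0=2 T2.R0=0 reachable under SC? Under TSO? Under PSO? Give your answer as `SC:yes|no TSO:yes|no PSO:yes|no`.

SC:yes TSO:yes PSO:yes

outcome vector order: (T0.R0,T2.R0)
under SC → (0,1); (2,0); (2,1)
under TSO → (0,0); (0,1); (2,0); (2,1)
under PSO → (0,0); (0,1); (2,0); (2,1)
target (2,0) ∈ {SC,TSO,PSO}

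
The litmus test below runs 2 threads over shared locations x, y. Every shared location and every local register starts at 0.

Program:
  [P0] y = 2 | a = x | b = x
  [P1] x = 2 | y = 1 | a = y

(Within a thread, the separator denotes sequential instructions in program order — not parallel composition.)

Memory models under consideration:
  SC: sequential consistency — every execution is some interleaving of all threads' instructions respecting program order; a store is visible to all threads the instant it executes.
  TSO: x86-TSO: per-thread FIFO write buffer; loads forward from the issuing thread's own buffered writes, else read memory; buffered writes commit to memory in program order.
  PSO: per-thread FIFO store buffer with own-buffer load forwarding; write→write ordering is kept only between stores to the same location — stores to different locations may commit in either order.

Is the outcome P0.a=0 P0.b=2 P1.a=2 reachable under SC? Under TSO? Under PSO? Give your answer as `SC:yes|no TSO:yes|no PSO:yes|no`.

outcome vector order: (P0.a,P0.b,P1.a)
SC: 4 outcomes — {001, 021, 221, 222}
TSO: 6 outcomes — {001, 002, 021, 022, 221, 222}
PSO: 6 outcomes — {001, 002, 021, 022, 221, 222}
target 022 ∈ {TSO,PSO}

SC:no TSO:yes PSO:yes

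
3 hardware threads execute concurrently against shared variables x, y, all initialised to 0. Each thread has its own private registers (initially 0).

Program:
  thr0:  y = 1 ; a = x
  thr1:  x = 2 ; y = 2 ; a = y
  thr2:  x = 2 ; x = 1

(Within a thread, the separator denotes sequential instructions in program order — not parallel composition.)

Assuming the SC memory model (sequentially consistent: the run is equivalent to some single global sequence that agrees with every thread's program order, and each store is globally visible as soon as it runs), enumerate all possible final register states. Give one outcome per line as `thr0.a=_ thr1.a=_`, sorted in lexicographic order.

thr0.a=0 thr1.a=2
thr0.a=1 thr1.a=1
thr0.a=1 thr1.a=2
thr0.a=2 thr1.a=1
thr0.a=2 thr1.a=2

outcome vector order: (thr0.a,thr1.a)
|SC outcomes| = 5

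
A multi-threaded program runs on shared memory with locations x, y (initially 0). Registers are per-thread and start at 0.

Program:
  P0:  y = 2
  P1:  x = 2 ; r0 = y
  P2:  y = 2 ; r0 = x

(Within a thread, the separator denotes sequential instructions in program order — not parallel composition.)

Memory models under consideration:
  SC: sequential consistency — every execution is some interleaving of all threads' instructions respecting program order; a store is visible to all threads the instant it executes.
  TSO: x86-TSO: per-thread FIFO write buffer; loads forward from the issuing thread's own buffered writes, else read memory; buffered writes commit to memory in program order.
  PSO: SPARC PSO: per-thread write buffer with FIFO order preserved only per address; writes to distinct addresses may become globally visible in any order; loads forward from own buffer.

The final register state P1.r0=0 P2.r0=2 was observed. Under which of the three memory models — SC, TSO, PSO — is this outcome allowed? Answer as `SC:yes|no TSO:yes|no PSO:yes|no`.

outcome vector order: (P1.r0,P2.r0)
SC: 3 outcomes — {02; 20; 22}
TSO: 4 outcomes — {00; 02; 20; 22}
PSO: 4 outcomes — {00; 02; 20; 22}
target 02 ∈ {SC,TSO,PSO}

SC:yes TSO:yes PSO:yes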